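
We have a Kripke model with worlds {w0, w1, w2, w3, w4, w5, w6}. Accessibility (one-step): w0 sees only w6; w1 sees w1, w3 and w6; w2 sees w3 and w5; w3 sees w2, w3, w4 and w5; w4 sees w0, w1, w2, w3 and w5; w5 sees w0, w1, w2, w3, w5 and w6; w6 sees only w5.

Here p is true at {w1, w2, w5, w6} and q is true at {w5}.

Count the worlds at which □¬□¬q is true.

4

w0: successors {w6}; ¬□¬q there: w6:T. ✓
w1: successors {w1, w3, w6}; ¬□¬q there: w1:F, w3:T, w6:T. ✗
w2: successors {w3, w5}; ¬□¬q there: w3:T, w5:T. ✓
w3: successors {w2, w3, w4, w5}; ¬□¬q there: w2:T, w3:T, w4:T, w5:T. ✓
w4: successors {w0, w1, w2, w3, w5}; ¬□¬q there: w0:F, w1:F, w2:T, w3:T, w5:T. ✗
w5: successors {w0, w1, w2, w3, w5, w6}; ¬□¬q there: w0:F, w1:F, w2:T, w3:T, w5:T, w6:T. ✗
w6: successors {w5}; ¬□¬q there: w5:T. ✓
Satisfying worlds: {w0, w2, w3, w6}.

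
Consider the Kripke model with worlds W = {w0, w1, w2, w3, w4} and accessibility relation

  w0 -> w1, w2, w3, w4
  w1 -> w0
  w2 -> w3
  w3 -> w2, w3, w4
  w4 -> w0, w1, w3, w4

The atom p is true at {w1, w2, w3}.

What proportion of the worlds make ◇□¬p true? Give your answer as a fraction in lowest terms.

2/5

w0: successors {w1, w2, w3, w4}; □¬p there: w1:T, w2:F, w3:F, w4:F. ✓
w1: successors {w0}; □¬p there: w0:F. ✗
w2: successors {w3}; □¬p there: w3:F. ✗
w3: successors {w2, w3, w4}; □¬p there: w2:F, w3:F, w4:F. ✗
w4: successors {w0, w1, w3, w4}; □¬p there: w0:F, w1:T, w3:F, w4:F. ✓
That's 2 of 5 worlds, so 2/5.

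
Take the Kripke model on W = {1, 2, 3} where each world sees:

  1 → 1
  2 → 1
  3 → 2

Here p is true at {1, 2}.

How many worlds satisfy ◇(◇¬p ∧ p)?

1: successors {1}; ◇¬p ∧ p there: 1:F. ✗
2: successors {1}; ◇¬p ∧ p there: 1:F. ✗
3: successors {2}; ◇¬p ∧ p there: 2:F. ✗
Satisfying worlds: ∅.

0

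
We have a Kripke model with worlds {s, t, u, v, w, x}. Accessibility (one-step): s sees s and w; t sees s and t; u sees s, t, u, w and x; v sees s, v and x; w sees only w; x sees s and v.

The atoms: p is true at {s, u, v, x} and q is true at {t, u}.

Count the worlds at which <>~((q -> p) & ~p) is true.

5

s: successors {s, w}; ~((q -> p) & ~p) there: s:T, w:F. ✓
t: successors {s, t}; ~((q -> p) & ~p) there: s:T, t:T. ✓
u: successors {s, t, u, w, x}; ~((q -> p) & ~p) there: s:T, t:T, u:T, w:F, x:T. ✓
v: successors {s, v, x}; ~((q -> p) & ~p) there: s:T, v:T, x:T. ✓
w: successors {w}; ~((q -> p) & ~p) there: w:F. ✗
x: successors {s, v}; ~((q -> p) & ~p) there: s:T, v:T. ✓
Satisfying worlds: {s, t, u, v, x}.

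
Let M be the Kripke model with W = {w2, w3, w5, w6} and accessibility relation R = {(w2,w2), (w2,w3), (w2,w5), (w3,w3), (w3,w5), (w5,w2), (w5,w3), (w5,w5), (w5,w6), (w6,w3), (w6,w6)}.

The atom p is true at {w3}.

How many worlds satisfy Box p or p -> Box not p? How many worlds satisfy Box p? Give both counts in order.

For Box p or p -> Box not p:
w2: Box p or p is F, Box not p is F. ✓
w3: Box p or p is T, Box not p is F. ✗
w5: Box p or p is F, Box not p is F. ✓
w6: Box p or p is F, Box not p is F. ✓
— 3 worlds.
For Box p:
w2: successors {w2, w3, w5}; p there: w2:F, w3:T, w5:F. ✗
w3: successors {w3, w5}; p there: w3:T, w5:F. ✗
w5: successors {w2, w3, w5, w6}; p there: w2:F, w3:T, w5:F, w6:F. ✗
w6: successors {w3, w6}; p there: w3:T, w6:F. ✗
— 0 worlds.

3 and 0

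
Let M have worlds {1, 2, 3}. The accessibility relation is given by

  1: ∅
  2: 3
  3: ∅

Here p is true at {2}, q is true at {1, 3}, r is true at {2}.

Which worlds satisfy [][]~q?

{1, 2, 3}

1: no successors, so [][]~q holds vacuously. ✓
2: successors {3}; []~q there: 3:T. ✓
3: no successors, so [][]~q holds vacuously. ✓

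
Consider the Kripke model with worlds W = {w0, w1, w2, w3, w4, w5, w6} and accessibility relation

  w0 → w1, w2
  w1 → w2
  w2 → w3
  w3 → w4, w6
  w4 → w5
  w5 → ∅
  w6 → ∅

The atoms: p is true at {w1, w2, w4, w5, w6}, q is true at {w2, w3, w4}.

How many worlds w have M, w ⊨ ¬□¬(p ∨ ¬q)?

4

w0: □¬(p ∨ ¬q) is F. ✓
w1: □¬(p ∨ ¬q) is F. ✓
w2: □¬(p ∨ ¬q) is T. ✗
w3: □¬(p ∨ ¬q) is F. ✓
w4: □¬(p ∨ ¬q) is F. ✓
w5: □¬(p ∨ ¬q) is T. ✗
w6: □¬(p ∨ ¬q) is T. ✗
Satisfying worlds: {w0, w1, w3, w4}.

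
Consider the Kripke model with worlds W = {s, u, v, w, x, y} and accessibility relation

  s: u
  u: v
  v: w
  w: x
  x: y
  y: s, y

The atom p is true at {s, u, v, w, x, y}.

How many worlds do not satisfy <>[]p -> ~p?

s: <>[]p is T, ~p is F. ✗
u: <>[]p is T, ~p is F. ✗
v: <>[]p is T, ~p is F. ✗
w: <>[]p is T, ~p is F. ✗
x: <>[]p is T, ~p is F. ✗
y: <>[]p is T, ~p is F. ✗
Satisfying worlds: ∅.
So <>[]p -> ~p fails at the other 6 worlds.

6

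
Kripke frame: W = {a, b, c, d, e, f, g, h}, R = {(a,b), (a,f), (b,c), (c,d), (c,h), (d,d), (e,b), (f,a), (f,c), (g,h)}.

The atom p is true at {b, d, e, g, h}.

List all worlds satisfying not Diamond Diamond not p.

{b, c, d, g, h}

a: Diamond Diamond not p is T. ✗
b: Diamond Diamond not p is F. ✓
c: Diamond Diamond not p is F. ✓
d: Diamond Diamond not p is F. ✓
e: Diamond Diamond not p is T. ✗
f: Diamond Diamond not p is T. ✗
g: Diamond Diamond not p is F. ✓
h: Diamond Diamond not p is F. ✓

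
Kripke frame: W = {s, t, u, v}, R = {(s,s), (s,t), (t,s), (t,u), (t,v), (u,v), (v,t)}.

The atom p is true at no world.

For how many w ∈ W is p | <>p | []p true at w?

0

s: p is F, <>p | []p is F. ✗
t: p is F, <>p | []p is F. ✗
u: p is F, <>p | []p is F. ✗
v: p is F, <>p | []p is F. ✗
Satisfying worlds: ∅.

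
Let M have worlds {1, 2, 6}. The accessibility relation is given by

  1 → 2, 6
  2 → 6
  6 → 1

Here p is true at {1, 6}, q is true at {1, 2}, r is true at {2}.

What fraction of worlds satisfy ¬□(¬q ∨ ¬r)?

1/3

1: □(¬q ∨ ¬r) is F. ✓
2: □(¬q ∨ ¬r) is T. ✗
6: □(¬q ∨ ¬r) is T. ✗
That's 1 of 3 worlds, so 1/3.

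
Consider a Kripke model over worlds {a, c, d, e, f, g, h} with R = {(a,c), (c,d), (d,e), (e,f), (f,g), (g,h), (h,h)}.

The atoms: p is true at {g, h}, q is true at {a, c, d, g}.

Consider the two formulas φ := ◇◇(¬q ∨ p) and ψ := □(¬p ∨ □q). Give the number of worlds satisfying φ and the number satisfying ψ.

6 and 4

For ◇◇(¬q ∨ p):
a: successors {c}; ◇(¬q ∨ p) there: c:F. ✗
c: successors {d}; ◇(¬q ∨ p) there: d:T. ✓
d: successors {e}; ◇(¬q ∨ p) there: e:T. ✓
e: successors {f}; ◇(¬q ∨ p) there: f:T. ✓
f: successors {g}; ◇(¬q ∨ p) there: g:T. ✓
g: successors {h}; ◇(¬q ∨ p) there: h:T. ✓
h: successors {h}; ◇(¬q ∨ p) there: h:T. ✓
— 6 worlds.
For □(¬p ∨ □q):
a: successors {c}; ¬p ∨ □q there: c:T. ✓
c: successors {d}; ¬p ∨ □q there: d:T. ✓
d: successors {e}; ¬p ∨ □q there: e:T. ✓
e: successors {f}; ¬p ∨ □q there: f:T. ✓
f: successors {g}; ¬p ∨ □q there: g:F. ✗
g: successors {h}; ¬p ∨ □q there: h:F. ✗
h: successors {h}; ¬p ∨ □q there: h:F. ✗
— 4 worlds.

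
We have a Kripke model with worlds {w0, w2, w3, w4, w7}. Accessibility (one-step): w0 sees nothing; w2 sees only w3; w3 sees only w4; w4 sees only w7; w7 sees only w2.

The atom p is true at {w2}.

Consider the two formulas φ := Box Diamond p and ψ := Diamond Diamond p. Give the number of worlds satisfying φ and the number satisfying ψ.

For Box Diamond p:
w0: no successors, so Box Diamond p holds vacuously. ✓
w2: successors {w3}; Diamond p there: w3:F. ✗
w3: successors {w4}; Diamond p there: w4:F. ✗
w4: successors {w7}; Diamond p there: w7:T. ✓
w7: successors {w2}; Diamond p there: w2:F. ✗
— 2 worlds.
For Diamond Diamond p:
w0: no successors, so Diamond Diamond p fails. ✗
w2: successors {w3}; Diamond p there: w3:F. ✗
w3: successors {w4}; Diamond p there: w4:F. ✗
w4: successors {w7}; Diamond p there: w7:T. ✓
w7: successors {w2}; Diamond p there: w2:F. ✗
— 1 world.

2 and 1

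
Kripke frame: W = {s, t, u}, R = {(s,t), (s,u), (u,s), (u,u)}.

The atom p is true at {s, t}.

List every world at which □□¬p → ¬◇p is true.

{s, t, u}

s: □□¬p is F, ¬◇p is F. ✓
t: □□¬p is T, ¬◇p is T. ✓
u: □□¬p is F, ¬◇p is F. ✓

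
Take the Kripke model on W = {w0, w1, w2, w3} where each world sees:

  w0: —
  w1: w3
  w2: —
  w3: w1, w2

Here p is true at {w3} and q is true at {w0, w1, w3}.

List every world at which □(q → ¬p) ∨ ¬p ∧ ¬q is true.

{w0, w2, w3}

w0: □(q → ¬p) is T, ¬p ∧ ¬q is F. ✓
w1: □(q → ¬p) is F, ¬p ∧ ¬q is F. ✗
w2: □(q → ¬p) is T, ¬p ∧ ¬q is T. ✓
w3: □(q → ¬p) is T, ¬p ∧ ¬q is F. ✓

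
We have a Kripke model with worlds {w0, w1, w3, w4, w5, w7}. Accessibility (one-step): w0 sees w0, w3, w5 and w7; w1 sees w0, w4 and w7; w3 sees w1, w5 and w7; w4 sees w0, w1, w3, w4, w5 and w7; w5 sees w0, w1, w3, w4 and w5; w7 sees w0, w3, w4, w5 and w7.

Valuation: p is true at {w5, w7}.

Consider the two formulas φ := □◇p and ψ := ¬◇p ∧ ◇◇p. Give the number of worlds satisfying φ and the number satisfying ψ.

6 and 0

For □◇p:
w0: successors {w0, w3, w5, w7}; ◇p there: w0:T, w3:T, w5:T, w7:T. ✓
w1: successors {w0, w4, w7}; ◇p there: w0:T, w4:T, w7:T. ✓
w3: successors {w1, w5, w7}; ◇p there: w1:T, w5:T, w7:T. ✓
w4: successors {w0, w1, w3, w4, w5, w7}; ◇p there: w0:T, w1:T, w3:T, w4:T, w5:T, w7:T. ✓
w5: successors {w0, w1, w3, w4, w5}; ◇p there: w0:T, w1:T, w3:T, w4:T, w5:T. ✓
w7: successors {w0, w3, w4, w5, w7}; ◇p there: w0:T, w3:T, w4:T, w5:T, w7:T. ✓
— 6 worlds.
For ¬◇p ∧ ◇◇p:
w0: ¬◇p is F, ◇◇p is T. ✗
w1: ¬◇p is F, ◇◇p is T. ✗
w3: ¬◇p is F, ◇◇p is T. ✗
w4: ¬◇p is F, ◇◇p is T. ✗
w5: ¬◇p is F, ◇◇p is T. ✗
w7: ¬◇p is F, ◇◇p is T. ✗
— 0 worlds.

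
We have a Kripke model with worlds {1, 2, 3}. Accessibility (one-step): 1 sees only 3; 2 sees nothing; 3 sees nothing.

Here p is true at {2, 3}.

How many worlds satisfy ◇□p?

1

1: successors {3}; □p there: 3:T. ✓
2: no successors, so ◇□p fails. ✗
3: no successors, so ◇□p fails. ✗
Satisfying worlds: {1}.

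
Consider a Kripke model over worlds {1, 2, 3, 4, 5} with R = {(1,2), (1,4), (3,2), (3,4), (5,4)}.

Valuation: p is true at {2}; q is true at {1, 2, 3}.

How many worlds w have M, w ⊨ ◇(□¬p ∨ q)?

3

1: successors {2, 4}; □¬p ∨ q there: 2:T, 4:T. ✓
2: no successors, so ◇(□¬p ∨ q) fails. ✗
3: successors {2, 4}; □¬p ∨ q there: 2:T, 4:T. ✓
4: no successors, so ◇(□¬p ∨ q) fails. ✗
5: successors {4}; □¬p ∨ q there: 4:T. ✓
Satisfying worlds: {1, 3, 5}.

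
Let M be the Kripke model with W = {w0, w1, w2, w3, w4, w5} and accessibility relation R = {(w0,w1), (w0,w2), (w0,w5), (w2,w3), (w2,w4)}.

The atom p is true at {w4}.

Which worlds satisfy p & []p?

w0: p is F, []p is F. ✗
w1: p is F, []p is T. ✗
w2: p is F, []p is F. ✗
w3: p is F, []p is T. ✗
w4: p is T, []p is T. ✓
w5: p is F, []p is T. ✗

{w4}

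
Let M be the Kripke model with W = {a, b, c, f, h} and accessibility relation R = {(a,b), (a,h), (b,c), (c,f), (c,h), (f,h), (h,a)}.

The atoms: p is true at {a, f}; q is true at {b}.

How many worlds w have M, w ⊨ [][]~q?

4

a: successors {b, h}; []~q there: b:T, h:T. ✓
b: successors {c}; []~q there: c:T. ✓
c: successors {f, h}; []~q there: f:T, h:T. ✓
f: successors {h}; []~q there: h:T. ✓
h: successors {a}; []~q there: a:F. ✗
Satisfying worlds: {a, b, c, f}.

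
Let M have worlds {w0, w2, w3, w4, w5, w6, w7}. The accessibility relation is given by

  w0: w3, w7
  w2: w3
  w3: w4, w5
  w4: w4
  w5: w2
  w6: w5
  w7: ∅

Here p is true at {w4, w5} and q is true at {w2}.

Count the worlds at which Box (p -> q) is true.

w0: successors {w3, w7}; p -> q there: w3:T, w7:T. ✓
w2: successors {w3}; p -> q there: w3:T. ✓
w3: successors {w4, w5}; p -> q there: w4:F, w5:F. ✗
w4: successors {w4}; p -> q there: w4:F. ✗
w5: successors {w2}; p -> q there: w2:T. ✓
w6: successors {w5}; p -> q there: w5:F. ✗
w7: no successors, so Box (p -> q) holds vacuously. ✓
Satisfying worlds: {w0, w2, w5, w7}.

4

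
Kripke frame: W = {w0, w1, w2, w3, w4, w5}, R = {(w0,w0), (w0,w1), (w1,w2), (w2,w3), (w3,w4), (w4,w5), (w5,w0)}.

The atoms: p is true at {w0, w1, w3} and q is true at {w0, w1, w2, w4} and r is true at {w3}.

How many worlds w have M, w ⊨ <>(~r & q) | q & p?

4

w0: <>(~r & q) is T, q & p is T. ✓
w1: <>(~r & q) is T, q & p is T. ✓
w2: <>(~r & q) is F, q & p is F. ✗
w3: <>(~r & q) is T, q & p is F. ✓
w4: <>(~r & q) is F, q & p is F. ✗
w5: <>(~r & q) is T, q & p is F. ✓
Satisfying worlds: {w0, w1, w3, w5}.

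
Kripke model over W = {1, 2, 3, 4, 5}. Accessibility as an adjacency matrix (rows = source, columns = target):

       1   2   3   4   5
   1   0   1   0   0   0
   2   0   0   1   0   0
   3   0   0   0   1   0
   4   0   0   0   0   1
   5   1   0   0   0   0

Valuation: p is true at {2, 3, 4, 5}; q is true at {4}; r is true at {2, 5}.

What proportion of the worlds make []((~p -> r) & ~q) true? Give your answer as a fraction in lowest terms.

3/5

1: successors {2}; (~p -> r) & ~q there: 2:T. ✓
2: successors {3}; (~p -> r) & ~q there: 3:T. ✓
3: successors {4}; (~p -> r) & ~q there: 4:F. ✗
4: successors {5}; (~p -> r) & ~q there: 5:T. ✓
5: successors {1}; (~p -> r) & ~q there: 1:F. ✗
That's 3 of 5 worlds, so 3/5.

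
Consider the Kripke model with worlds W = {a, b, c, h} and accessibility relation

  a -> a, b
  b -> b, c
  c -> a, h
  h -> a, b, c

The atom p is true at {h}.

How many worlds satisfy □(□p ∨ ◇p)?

a: successors {a, b}; □p ∨ ◇p there: a:F, b:F. ✗
b: successors {b, c}; □p ∨ ◇p there: b:F, c:T. ✗
c: successors {a, h}; □p ∨ ◇p there: a:F, h:F. ✗
h: successors {a, b, c}; □p ∨ ◇p there: a:F, b:F, c:T. ✗
Satisfying worlds: ∅.

0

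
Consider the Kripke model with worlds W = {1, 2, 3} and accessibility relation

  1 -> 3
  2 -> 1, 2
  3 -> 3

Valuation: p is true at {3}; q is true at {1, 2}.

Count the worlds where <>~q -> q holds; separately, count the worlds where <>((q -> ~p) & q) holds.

2 and 1

For <>~q -> q:
1: <>~q is T, q is T. ✓
2: <>~q is F, q is T. ✓
3: <>~q is T, q is F. ✗
— 2 worlds.
For <>((q -> ~p) & q):
1: successors {3}; (q -> ~p) & q there: 3:F. ✗
2: successors {1, 2}; (q -> ~p) & q there: 1:T, 2:T. ✓
3: successors {3}; (q -> ~p) & q there: 3:F. ✗
— 1 world.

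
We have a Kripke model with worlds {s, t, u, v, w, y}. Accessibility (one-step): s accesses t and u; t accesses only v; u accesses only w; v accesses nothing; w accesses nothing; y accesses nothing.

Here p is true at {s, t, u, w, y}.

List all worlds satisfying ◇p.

{s, u}

s: successors {t, u}; p there: t:T, u:T. ✓
t: successors {v}; p there: v:F. ✗
u: successors {w}; p there: w:T. ✓
v: no successors, so ◇p fails. ✗
w: no successors, so ◇p fails. ✗
y: no successors, so ◇p fails. ✗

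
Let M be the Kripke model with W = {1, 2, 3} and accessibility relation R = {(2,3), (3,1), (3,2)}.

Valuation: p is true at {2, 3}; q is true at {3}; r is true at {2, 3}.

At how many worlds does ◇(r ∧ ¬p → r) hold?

2

1: no successors, so ◇(r ∧ ¬p → r) fails. ✗
2: successors {3}; r ∧ ¬p → r there: 3:T. ✓
3: successors {1, 2}; r ∧ ¬p → r there: 1:T, 2:T. ✓
Satisfying worlds: {2, 3}.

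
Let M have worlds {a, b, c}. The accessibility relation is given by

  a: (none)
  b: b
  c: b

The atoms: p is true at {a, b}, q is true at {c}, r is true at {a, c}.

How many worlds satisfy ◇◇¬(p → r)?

a: no successors, so ◇◇¬(p → r) fails. ✗
b: successors {b}; ◇¬(p → r) there: b:T. ✓
c: successors {b}; ◇¬(p → r) there: b:T. ✓
Satisfying worlds: {b, c}.

2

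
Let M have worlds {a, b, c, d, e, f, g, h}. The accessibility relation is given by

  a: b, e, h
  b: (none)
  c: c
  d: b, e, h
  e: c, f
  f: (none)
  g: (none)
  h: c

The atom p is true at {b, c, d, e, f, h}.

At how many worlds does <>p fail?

a: successors {b, e, h}; p there: b:T, e:T, h:T. ✓
b: no successors, so <>p fails. ✗
c: successors {c}; p there: c:T. ✓
d: successors {b, e, h}; p there: b:T, e:T, h:T. ✓
e: successors {c, f}; p there: c:T, f:T. ✓
f: no successors, so <>p fails. ✗
g: no successors, so <>p fails. ✗
h: successors {c}; p there: c:T. ✓
Satisfying worlds: {a, c, d, e, h}.
So <>p fails at the other 3 worlds.

3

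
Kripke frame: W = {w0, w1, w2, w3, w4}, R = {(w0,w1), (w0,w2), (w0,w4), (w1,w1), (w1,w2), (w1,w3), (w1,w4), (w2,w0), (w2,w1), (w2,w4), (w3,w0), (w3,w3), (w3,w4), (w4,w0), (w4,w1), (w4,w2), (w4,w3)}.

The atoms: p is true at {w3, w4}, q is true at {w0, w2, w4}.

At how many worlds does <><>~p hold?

w0: successors {w1, w2, w4}; <>~p there: w1:T, w2:T, w4:T. ✓
w1: successors {w1, w2, w3, w4}; <>~p there: w1:T, w2:T, w3:T, w4:T. ✓
w2: successors {w0, w1, w4}; <>~p there: w0:T, w1:T, w4:T. ✓
w3: successors {w0, w3, w4}; <>~p there: w0:T, w3:T, w4:T. ✓
w4: successors {w0, w1, w2, w3}; <>~p there: w0:T, w1:T, w2:T, w3:T. ✓
Satisfying worlds: {w0, w1, w2, w3, w4}.

5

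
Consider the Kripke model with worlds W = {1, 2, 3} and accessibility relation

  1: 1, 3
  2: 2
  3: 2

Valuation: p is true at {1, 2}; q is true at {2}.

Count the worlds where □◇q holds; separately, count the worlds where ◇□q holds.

For □◇q:
1: successors {1, 3}; ◇q there: 1:F, 3:T. ✗
2: successors {2}; ◇q there: 2:T. ✓
3: successors {2}; ◇q there: 2:T. ✓
— 2 worlds.
For ◇□q:
1: successors {1, 3}; □q there: 1:F, 3:T. ✓
2: successors {2}; □q there: 2:T. ✓
3: successors {2}; □q there: 2:T. ✓
— 3 worlds.

2 and 3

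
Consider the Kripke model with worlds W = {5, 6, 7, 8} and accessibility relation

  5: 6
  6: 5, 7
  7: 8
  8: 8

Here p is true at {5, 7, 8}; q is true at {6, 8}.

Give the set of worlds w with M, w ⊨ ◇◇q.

{6, 7, 8}

5: successors {6}; ◇q there: 6:F. ✗
6: successors {5, 7}; ◇q there: 5:T, 7:T. ✓
7: successors {8}; ◇q there: 8:T. ✓
8: successors {8}; ◇q there: 8:T. ✓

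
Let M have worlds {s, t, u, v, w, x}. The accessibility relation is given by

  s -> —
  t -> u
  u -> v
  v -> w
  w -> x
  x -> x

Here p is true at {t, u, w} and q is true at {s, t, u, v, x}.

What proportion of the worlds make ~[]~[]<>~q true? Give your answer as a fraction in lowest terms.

s: []~[]<>~q is T. ✗
t: []~[]<>~q is F. ✓
u: []~[]<>~q is T. ✗
v: []~[]<>~q is T. ✗
w: []~[]<>~q is T. ✗
x: []~[]<>~q is T. ✗
That's 1 of 6 worlds, so 1/6.

1/6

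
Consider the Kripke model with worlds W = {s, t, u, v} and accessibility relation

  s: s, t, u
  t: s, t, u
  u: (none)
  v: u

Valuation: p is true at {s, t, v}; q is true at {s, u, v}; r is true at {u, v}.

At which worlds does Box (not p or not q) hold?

{u, v}

s: successors {s, t, u}; not p or not q there: s:F, t:T, u:T. ✗
t: successors {s, t, u}; not p or not q there: s:F, t:T, u:T. ✗
u: no successors, so Box (not p or not q) holds vacuously. ✓
v: successors {u}; not p or not q there: u:T. ✓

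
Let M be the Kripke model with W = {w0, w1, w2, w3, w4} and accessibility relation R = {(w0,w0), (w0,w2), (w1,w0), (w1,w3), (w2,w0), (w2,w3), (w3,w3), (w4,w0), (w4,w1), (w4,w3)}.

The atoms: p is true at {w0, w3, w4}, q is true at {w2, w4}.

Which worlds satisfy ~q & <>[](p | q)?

{w0, w1, w3}

w0: ~q is T, <>[](p | q) is T. ✓
w1: ~q is T, <>[](p | q) is T. ✓
w2: ~q is F, <>[](p | q) is T. ✗
w3: ~q is T, <>[](p | q) is T. ✓
w4: ~q is F, <>[](p | q) is T. ✗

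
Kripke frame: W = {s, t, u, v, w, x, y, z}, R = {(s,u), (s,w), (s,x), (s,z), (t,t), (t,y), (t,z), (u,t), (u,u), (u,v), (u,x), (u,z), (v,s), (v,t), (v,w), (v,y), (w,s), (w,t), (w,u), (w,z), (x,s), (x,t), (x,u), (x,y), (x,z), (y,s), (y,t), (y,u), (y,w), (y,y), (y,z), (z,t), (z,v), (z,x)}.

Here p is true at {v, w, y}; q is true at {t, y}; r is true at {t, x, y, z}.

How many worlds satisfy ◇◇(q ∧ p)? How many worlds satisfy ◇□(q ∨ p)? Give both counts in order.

8 and 0

For ◇◇(q ∧ p):
s: successors {u, w, x, z}; ◇(q ∧ p) there: u:F, w:F, x:T, z:F. ✓
t: successors {t, y, z}; ◇(q ∧ p) there: t:T, y:T, z:F. ✓
u: successors {t, u, v, x, z}; ◇(q ∧ p) there: t:T, u:F, v:T, x:T, z:F. ✓
v: successors {s, t, w, y}; ◇(q ∧ p) there: s:F, t:T, w:F, y:T. ✓
w: successors {s, t, u, z}; ◇(q ∧ p) there: s:F, t:T, u:F, z:F. ✓
x: successors {s, t, u, y, z}; ◇(q ∧ p) there: s:F, t:T, u:F, y:T, z:F. ✓
y: successors {s, t, u, w, y, z}; ◇(q ∧ p) there: s:F, t:T, u:F, w:F, y:T, z:F. ✓
z: successors {t, v, x}; ◇(q ∧ p) there: t:T, v:T, x:T. ✓
— 8 worlds.
For ◇□(q ∨ p):
s: successors {u, w, x, z}; □(q ∨ p) there: u:F, w:F, x:F, z:F. ✗
t: successors {t, y, z}; □(q ∨ p) there: t:F, y:F, z:F. ✗
u: successors {t, u, v, x, z}; □(q ∨ p) there: t:F, u:F, v:F, x:F, z:F. ✗
v: successors {s, t, w, y}; □(q ∨ p) there: s:F, t:F, w:F, y:F. ✗
w: successors {s, t, u, z}; □(q ∨ p) there: s:F, t:F, u:F, z:F. ✗
x: successors {s, t, u, y, z}; □(q ∨ p) there: s:F, t:F, u:F, y:F, z:F. ✗
y: successors {s, t, u, w, y, z}; □(q ∨ p) there: s:F, t:F, u:F, w:F, y:F, z:F. ✗
z: successors {t, v, x}; □(q ∨ p) there: t:F, v:F, x:F. ✗
— 0 worlds.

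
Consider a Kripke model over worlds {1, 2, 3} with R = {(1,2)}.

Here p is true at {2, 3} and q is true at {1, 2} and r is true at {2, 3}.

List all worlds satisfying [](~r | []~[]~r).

{1, 2, 3}

1: successors {2}; ~r | []~[]~r there: 2:T. ✓
2: no successors, so [](~r | []~[]~r) holds vacuously. ✓
3: no successors, so [](~r | []~[]~r) holds vacuously. ✓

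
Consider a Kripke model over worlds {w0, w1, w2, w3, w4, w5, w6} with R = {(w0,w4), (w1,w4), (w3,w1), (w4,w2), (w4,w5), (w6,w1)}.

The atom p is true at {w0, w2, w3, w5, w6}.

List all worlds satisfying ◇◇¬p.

w0: successors {w4}; ◇¬p there: w4:F. ✗
w1: successors {w4}; ◇¬p there: w4:F. ✗
w2: no successors, so ◇◇¬p fails. ✗
w3: successors {w1}; ◇¬p there: w1:T. ✓
w4: successors {w2, w5}; ◇¬p there: w2:F, w5:F. ✗
w5: no successors, so ◇◇¬p fails. ✗
w6: successors {w1}; ◇¬p there: w1:T. ✓

{w3, w6}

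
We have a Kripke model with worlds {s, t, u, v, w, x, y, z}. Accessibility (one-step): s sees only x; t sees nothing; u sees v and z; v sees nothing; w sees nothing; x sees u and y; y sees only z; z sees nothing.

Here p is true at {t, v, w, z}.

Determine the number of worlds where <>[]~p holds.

3

s: successors {x}; []~p there: x:T. ✓
t: no successors, so <>[]~p fails. ✗
u: successors {v, z}; []~p there: v:T, z:T. ✓
v: no successors, so <>[]~p fails. ✗
w: no successors, so <>[]~p fails. ✗
x: successors {u, y}; []~p there: u:F, y:F. ✗
y: successors {z}; []~p there: z:T. ✓
z: no successors, so <>[]~p fails. ✗
Satisfying worlds: {s, u, y}.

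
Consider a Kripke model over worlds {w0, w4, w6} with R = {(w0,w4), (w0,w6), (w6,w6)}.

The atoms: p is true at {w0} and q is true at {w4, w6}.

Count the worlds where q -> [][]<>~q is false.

w0: q is F, [][]<>~q is F. ✓
w4: q is T, [][]<>~q is T. ✓
w6: q is T, [][]<>~q is F. ✗
Satisfying worlds: {w0, w4}.
So q -> [][]<>~q fails at the other 1 world.

1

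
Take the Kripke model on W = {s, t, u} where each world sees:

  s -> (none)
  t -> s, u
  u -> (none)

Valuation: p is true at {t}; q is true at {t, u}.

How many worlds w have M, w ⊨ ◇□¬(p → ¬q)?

s: no successors, so ◇□¬(p → ¬q) fails. ✗
t: successors {s, u}; □¬(p → ¬q) there: s:T, u:T. ✓
u: no successors, so ◇□¬(p → ¬q) fails. ✗
Satisfying worlds: {t}.

1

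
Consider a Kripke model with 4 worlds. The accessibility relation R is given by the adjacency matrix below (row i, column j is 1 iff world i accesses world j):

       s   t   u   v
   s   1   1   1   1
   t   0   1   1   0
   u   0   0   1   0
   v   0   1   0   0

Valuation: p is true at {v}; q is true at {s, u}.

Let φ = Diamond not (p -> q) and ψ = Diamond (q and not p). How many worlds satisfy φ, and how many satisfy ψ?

1 and 3

For Diamond not (p -> q):
s: successors {s, t, u, v}; not (p -> q) there: s:F, t:F, u:F, v:T. ✓
t: successors {t, u}; not (p -> q) there: t:F, u:F. ✗
u: successors {u}; not (p -> q) there: u:F. ✗
v: successors {t}; not (p -> q) there: t:F. ✗
— 1 world.
For Diamond (q and not p):
s: successors {s, t, u, v}; q and not p there: s:T, t:F, u:T, v:F. ✓
t: successors {t, u}; q and not p there: t:F, u:T. ✓
u: successors {u}; q and not p there: u:T. ✓
v: successors {t}; q and not p there: t:F. ✗
— 3 worlds.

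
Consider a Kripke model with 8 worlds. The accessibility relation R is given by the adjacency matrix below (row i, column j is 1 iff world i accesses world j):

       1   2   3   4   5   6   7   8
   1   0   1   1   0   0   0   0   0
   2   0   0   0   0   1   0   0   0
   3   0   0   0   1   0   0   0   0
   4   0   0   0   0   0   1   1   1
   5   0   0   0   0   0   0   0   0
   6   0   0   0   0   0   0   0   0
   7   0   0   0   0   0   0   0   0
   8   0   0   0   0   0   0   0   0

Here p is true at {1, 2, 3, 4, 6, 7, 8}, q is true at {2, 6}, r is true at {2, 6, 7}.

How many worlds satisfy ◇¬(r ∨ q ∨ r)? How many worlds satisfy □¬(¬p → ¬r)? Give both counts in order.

For ◇¬(r ∨ q ∨ r):
1: successors {2, 3}; ¬(r ∨ q ∨ r) there: 2:F, 3:T. ✓
2: successors {5}; ¬(r ∨ q ∨ r) there: 5:T. ✓
3: successors {4}; ¬(r ∨ q ∨ r) there: 4:T. ✓
4: successors {6, 7, 8}; ¬(r ∨ q ∨ r) there: 6:F, 7:F, 8:T. ✓
5: no successors, so ◇¬(r ∨ q ∨ r) fails. ✗
6: no successors, so ◇¬(r ∨ q ∨ r) fails. ✗
7: no successors, so ◇¬(r ∨ q ∨ r) fails. ✗
8: no successors, so ◇¬(r ∨ q ∨ r) fails. ✗
— 4 worlds.
For □¬(¬p → ¬r):
1: successors {2, 3}; ¬(¬p → ¬r) there: 2:F, 3:F. ✗
2: successors {5}; ¬(¬p → ¬r) there: 5:F. ✗
3: successors {4}; ¬(¬p → ¬r) there: 4:F. ✗
4: successors {6, 7, 8}; ¬(¬p → ¬r) there: 6:F, 7:F, 8:F. ✗
5: no successors, so □¬(¬p → ¬r) holds vacuously. ✓
6: no successors, so □¬(¬p → ¬r) holds vacuously. ✓
7: no successors, so □¬(¬p → ¬r) holds vacuously. ✓
8: no successors, so □¬(¬p → ¬r) holds vacuously. ✓
— 4 worlds.

4 and 4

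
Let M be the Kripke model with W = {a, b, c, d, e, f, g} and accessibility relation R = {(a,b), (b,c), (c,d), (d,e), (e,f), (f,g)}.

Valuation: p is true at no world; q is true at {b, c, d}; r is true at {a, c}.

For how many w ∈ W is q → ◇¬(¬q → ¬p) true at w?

a: q is F, ◇¬(¬q → ¬p) is F. ✓
b: q is T, ◇¬(¬q → ¬p) is F. ✗
c: q is T, ◇¬(¬q → ¬p) is F. ✗
d: q is T, ◇¬(¬q → ¬p) is F. ✗
e: q is F, ◇¬(¬q → ¬p) is F. ✓
f: q is F, ◇¬(¬q → ¬p) is F. ✓
g: q is F, ◇¬(¬q → ¬p) is F. ✓
Satisfying worlds: {a, e, f, g}.

4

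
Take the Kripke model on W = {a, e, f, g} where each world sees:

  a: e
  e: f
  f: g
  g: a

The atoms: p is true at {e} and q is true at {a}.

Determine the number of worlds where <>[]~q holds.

3

a: successors {e}; []~q there: e:T. ✓
e: successors {f}; []~q there: f:T. ✓
f: successors {g}; []~q there: g:F. ✗
g: successors {a}; []~q there: a:T. ✓
Satisfying worlds: {a, e, g}.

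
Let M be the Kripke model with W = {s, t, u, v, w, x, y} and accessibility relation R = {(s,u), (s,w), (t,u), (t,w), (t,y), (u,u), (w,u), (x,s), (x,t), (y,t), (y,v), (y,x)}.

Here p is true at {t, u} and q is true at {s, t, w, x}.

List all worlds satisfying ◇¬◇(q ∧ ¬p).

s: successors {u, w}; ¬◇(q ∧ ¬p) there: u:T, w:T. ✓
t: successors {u, w, y}; ¬◇(q ∧ ¬p) there: u:T, w:T, y:F. ✓
u: successors {u}; ¬◇(q ∧ ¬p) there: u:T. ✓
v: no successors, so ◇¬◇(q ∧ ¬p) fails. ✗
w: successors {u}; ¬◇(q ∧ ¬p) there: u:T. ✓
x: successors {s, t}; ¬◇(q ∧ ¬p) there: s:F, t:F. ✗
y: successors {t, v, x}; ¬◇(q ∧ ¬p) there: t:F, v:T, x:F. ✓

{s, t, u, w, y}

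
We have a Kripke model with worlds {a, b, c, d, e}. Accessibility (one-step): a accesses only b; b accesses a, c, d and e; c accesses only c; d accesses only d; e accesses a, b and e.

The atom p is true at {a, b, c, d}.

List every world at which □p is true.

{a, c, d}

a: successors {b}; p there: b:T. ✓
b: successors {a, c, d, e}; p there: a:T, c:T, d:T, e:F. ✗
c: successors {c}; p there: c:T. ✓
d: successors {d}; p there: d:T. ✓
e: successors {a, b, e}; p there: a:T, b:T, e:F. ✗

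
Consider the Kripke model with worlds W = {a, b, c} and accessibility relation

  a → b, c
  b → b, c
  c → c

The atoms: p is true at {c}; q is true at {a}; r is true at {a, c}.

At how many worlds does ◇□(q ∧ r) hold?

a: successors {b, c}; □(q ∧ r) there: b:F, c:F. ✗
b: successors {b, c}; □(q ∧ r) there: b:F, c:F. ✗
c: successors {c}; □(q ∧ r) there: c:F. ✗
Satisfying worlds: ∅.

0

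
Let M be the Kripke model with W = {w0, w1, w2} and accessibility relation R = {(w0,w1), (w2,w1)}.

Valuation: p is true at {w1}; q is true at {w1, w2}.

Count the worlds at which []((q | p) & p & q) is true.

w0: successors {w1}; (q | p) & p & q there: w1:T. ✓
w1: no successors, so []((q | p) & p & q) holds vacuously. ✓
w2: successors {w1}; (q | p) & p & q there: w1:T. ✓
Satisfying worlds: {w0, w1, w2}.

3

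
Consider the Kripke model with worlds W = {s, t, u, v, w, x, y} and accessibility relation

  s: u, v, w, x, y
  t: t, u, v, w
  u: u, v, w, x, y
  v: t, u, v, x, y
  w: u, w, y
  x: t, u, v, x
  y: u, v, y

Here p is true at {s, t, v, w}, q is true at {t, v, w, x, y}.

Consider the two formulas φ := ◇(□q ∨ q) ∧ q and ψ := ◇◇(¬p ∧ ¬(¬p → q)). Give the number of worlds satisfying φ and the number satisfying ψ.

For ◇(□q ∨ q) ∧ q:
s: ◇(□q ∨ q) is T, q is F. ✗
t: ◇(□q ∨ q) is T, q is T. ✓
u: ◇(□q ∨ q) is T, q is F. ✗
v: ◇(□q ∨ q) is T, q is T. ✓
w: ◇(□q ∨ q) is T, q is T. ✓
x: ◇(□q ∨ q) is T, q is T. ✓
y: ◇(□q ∨ q) is T, q is T. ✓
— 5 worlds.
For ◇◇(¬p ∧ ¬(¬p → q)):
s: successors {u, v, w, x, y}; ◇(¬p ∧ ¬(¬p → q)) there: u:T, v:T, w:T, x:T, y:T. ✓
t: successors {t, u, v, w}; ◇(¬p ∧ ¬(¬p → q)) there: t:T, u:T, v:T, w:T. ✓
u: successors {u, v, w, x, y}; ◇(¬p ∧ ¬(¬p → q)) there: u:T, v:T, w:T, x:T, y:T. ✓
v: successors {t, u, v, x, y}; ◇(¬p ∧ ¬(¬p → q)) there: t:T, u:T, v:T, x:T, y:T. ✓
w: successors {u, w, y}; ◇(¬p ∧ ¬(¬p → q)) there: u:T, w:T, y:T. ✓
x: successors {t, u, v, x}; ◇(¬p ∧ ¬(¬p → q)) there: t:T, u:T, v:T, x:T. ✓
y: successors {u, v, y}; ◇(¬p ∧ ¬(¬p → q)) there: u:T, v:T, y:T. ✓
— 7 worlds.

5 and 7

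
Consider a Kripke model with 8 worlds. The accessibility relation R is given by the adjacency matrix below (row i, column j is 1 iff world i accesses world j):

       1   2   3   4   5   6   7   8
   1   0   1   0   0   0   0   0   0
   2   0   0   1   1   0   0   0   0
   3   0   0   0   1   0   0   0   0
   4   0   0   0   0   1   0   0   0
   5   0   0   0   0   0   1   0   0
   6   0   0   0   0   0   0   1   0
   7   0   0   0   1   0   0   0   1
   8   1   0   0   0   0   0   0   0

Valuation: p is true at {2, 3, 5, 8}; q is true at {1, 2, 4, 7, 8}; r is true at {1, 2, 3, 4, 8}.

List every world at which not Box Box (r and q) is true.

1: Box Box (r and q) is F. ✓
2: Box Box (r and q) is F. ✓
3: Box Box (r and q) is F. ✓
4: Box Box (r and q) is F. ✓
5: Box Box (r and q) is F. ✓
6: Box Box (r and q) is T. ✗
7: Box Box (r and q) is F. ✓
8: Box Box (r and q) is T. ✗

{1, 2, 3, 4, 5, 7}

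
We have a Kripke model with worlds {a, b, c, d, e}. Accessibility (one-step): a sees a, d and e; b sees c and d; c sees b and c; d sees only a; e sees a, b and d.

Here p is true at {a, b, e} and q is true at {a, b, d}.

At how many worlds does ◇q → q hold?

a: ◇q is T, q is T. ✓
b: ◇q is T, q is T. ✓
c: ◇q is T, q is F. ✗
d: ◇q is T, q is T. ✓
e: ◇q is T, q is F. ✗
Satisfying worlds: {a, b, d}.

3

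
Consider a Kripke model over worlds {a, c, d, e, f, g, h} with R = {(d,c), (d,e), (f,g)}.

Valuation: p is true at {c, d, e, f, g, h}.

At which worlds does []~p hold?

a: no successors, so []~p holds vacuously. ✓
c: no successors, so []~p holds vacuously. ✓
d: successors {c, e}; ~p there: c:F, e:F. ✗
e: no successors, so []~p holds vacuously. ✓
f: successors {g}; ~p there: g:F. ✗
g: no successors, so []~p holds vacuously. ✓
h: no successors, so []~p holds vacuously. ✓

{a, c, e, g, h}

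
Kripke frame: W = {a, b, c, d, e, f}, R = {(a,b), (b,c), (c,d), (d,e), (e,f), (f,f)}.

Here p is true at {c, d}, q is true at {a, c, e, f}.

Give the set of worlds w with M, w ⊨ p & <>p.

a: p is F, <>p is F. ✗
b: p is F, <>p is T. ✗
c: p is T, <>p is T. ✓
d: p is T, <>p is F. ✗
e: p is F, <>p is F. ✗
f: p is F, <>p is F. ✗

{c}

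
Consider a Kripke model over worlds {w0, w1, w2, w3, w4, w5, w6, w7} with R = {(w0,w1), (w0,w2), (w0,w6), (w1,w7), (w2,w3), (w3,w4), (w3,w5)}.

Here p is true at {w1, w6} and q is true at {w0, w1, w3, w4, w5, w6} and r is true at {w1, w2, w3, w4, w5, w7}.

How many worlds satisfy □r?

7

w0: successors {w1, w2, w6}; r there: w1:T, w2:T, w6:F. ✗
w1: successors {w7}; r there: w7:T. ✓
w2: successors {w3}; r there: w3:T. ✓
w3: successors {w4, w5}; r there: w4:T, w5:T. ✓
w4: no successors, so □r holds vacuously. ✓
w5: no successors, so □r holds vacuously. ✓
w6: no successors, so □r holds vacuously. ✓
w7: no successors, so □r holds vacuously. ✓
Satisfying worlds: {w1, w2, w3, w4, w5, w6, w7}.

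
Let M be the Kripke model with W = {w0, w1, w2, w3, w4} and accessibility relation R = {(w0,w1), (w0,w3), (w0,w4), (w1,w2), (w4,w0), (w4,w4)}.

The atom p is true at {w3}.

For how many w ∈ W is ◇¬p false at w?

2

w0: successors {w1, w3, w4}; ¬p there: w1:T, w3:F, w4:T. ✓
w1: successors {w2}; ¬p there: w2:T. ✓
w2: no successors, so ◇¬p fails. ✗
w3: no successors, so ◇¬p fails. ✗
w4: successors {w0, w4}; ¬p there: w0:T, w4:T. ✓
Satisfying worlds: {w0, w1, w4}.
So ◇¬p fails at the other 2 worlds.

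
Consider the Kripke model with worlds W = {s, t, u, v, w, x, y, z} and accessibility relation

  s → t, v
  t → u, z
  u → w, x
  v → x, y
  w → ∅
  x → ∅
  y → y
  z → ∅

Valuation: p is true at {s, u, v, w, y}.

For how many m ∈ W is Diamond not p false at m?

4

s: successors {t, v}; not p there: t:T, v:F. ✓
t: successors {u, z}; not p there: u:F, z:T. ✓
u: successors {w, x}; not p there: w:F, x:T. ✓
v: successors {x, y}; not p there: x:T, y:F. ✓
w: no successors, so Diamond not p fails. ✗
x: no successors, so Diamond not p fails. ✗
y: successors {y}; not p there: y:F. ✗
z: no successors, so Diamond not p fails. ✗
Satisfying worlds: {s, t, u, v}.
So Diamond not p fails at the other 4 worlds.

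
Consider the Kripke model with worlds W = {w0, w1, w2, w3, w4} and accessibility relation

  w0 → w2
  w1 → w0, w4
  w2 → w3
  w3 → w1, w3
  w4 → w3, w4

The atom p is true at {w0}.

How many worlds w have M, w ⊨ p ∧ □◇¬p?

w0: p is T, □◇¬p is T. ✓
w1: p is F, □◇¬p is T. ✗
w2: p is F, □◇¬p is T. ✗
w3: p is F, □◇¬p is T. ✗
w4: p is F, □◇¬p is T. ✗
Satisfying worlds: {w0}.

1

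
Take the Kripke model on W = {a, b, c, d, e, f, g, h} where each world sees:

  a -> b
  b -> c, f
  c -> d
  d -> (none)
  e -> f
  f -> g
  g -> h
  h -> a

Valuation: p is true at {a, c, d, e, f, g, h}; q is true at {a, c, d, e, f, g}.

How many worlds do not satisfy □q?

2

a: successors {b}; q there: b:F. ✗
b: successors {c, f}; q there: c:T, f:T. ✓
c: successors {d}; q there: d:T. ✓
d: no successors, so □q holds vacuously. ✓
e: successors {f}; q there: f:T. ✓
f: successors {g}; q there: g:T. ✓
g: successors {h}; q there: h:F. ✗
h: successors {a}; q there: a:T. ✓
Satisfying worlds: {b, c, d, e, f, h}.
So □q fails at the other 2 worlds.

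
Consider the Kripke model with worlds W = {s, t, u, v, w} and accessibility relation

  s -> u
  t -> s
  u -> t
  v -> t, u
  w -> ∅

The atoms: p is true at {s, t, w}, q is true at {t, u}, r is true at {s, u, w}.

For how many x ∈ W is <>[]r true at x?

3

s: successors {u}; []r there: u:F. ✗
t: successors {s}; []r there: s:T. ✓
u: successors {t}; []r there: t:T. ✓
v: successors {t, u}; []r there: t:T, u:F. ✓
w: no successors, so <>[]r fails. ✗
Satisfying worlds: {t, u, v}.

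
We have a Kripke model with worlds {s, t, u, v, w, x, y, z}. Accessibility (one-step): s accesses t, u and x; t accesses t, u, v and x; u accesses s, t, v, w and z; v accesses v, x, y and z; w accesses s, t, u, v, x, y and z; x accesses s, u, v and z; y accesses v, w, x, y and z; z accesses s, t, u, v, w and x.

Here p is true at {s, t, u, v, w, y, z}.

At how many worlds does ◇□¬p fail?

s: successors {t, u, x}; □¬p there: t:F, u:F, x:F. ✗
t: successors {t, u, v, x}; □¬p there: t:F, u:F, v:F, x:F. ✗
u: successors {s, t, v, w, z}; □¬p there: s:F, t:F, v:F, w:F, z:F. ✗
v: successors {v, x, y, z}; □¬p there: v:F, x:F, y:F, z:F. ✗
w: successors {s, t, u, v, x, y, z}; □¬p there: s:F, t:F, u:F, v:F, x:F, y:F, z:F. ✗
x: successors {s, u, v, z}; □¬p there: s:F, u:F, v:F, z:F. ✗
y: successors {v, w, x, y, z}; □¬p there: v:F, w:F, x:F, y:F, z:F. ✗
z: successors {s, t, u, v, w, x}; □¬p there: s:F, t:F, u:F, v:F, w:F, x:F. ✗
Satisfying worlds: ∅.
So ◇□¬p fails at the other 8 worlds.

8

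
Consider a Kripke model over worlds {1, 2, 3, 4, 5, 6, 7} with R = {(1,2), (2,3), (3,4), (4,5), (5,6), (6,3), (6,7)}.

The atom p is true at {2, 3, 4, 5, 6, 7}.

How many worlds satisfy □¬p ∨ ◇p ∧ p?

6

1: □¬p is F, ◇p ∧ p is F. ✗
2: □¬p is F, ◇p ∧ p is T. ✓
3: □¬p is F, ◇p ∧ p is T. ✓
4: □¬p is F, ◇p ∧ p is T. ✓
5: □¬p is F, ◇p ∧ p is T. ✓
6: □¬p is F, ◇p ∧ p is T. ✓
7: □¬p is T, ◇p ∧ p is F. ✓
Satisfying worlds: {2, 3, 4, 5, 6, 7}.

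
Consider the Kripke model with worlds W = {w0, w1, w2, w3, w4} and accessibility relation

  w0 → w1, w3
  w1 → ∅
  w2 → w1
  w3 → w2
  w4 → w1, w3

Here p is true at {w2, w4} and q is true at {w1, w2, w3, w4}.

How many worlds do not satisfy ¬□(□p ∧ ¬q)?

1

w0: □(□p ∧ ¬q) is F. ✓
w1: □(□p ∧ ¬q) is T. ✗
w2: □(□p ∧ ¬q) is F. ✓
w3: □(□p ∧ ¬q) is F. ✓
w4: □(□p ∧ ¬q) is F. ✓
Satisfying worlds: {w0, w2, w3, w4}.
So ¬□(□p ∧ ¬q) fails at the other 1 world.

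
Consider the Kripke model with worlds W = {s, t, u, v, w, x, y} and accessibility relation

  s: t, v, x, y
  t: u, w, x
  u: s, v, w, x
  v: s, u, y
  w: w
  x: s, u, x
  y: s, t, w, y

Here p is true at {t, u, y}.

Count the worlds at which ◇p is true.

s: successors {t, v, x, y}; p there: t:T, v:F, x:F, y:T. ✓
t: successors {u, w, x}; p there: u:T, w:F, x:F. ✓
u: successors {s, v, w, x}; p there: s:F, v:F, w:F, x:F. ✗
v: successors {s, u, y}; p there: s:F, u:T, y:T. ✓
w: successors {w}; p there: w:F. ✗
x: successors {s, u, x}; p there: s:F, u:T, x:F. ✓
y: successors {s, t, w, y}; p there: s:F, t:T, w:F, y:T. ✓
Satisfying worlds: {s, t, v, x, y}.

5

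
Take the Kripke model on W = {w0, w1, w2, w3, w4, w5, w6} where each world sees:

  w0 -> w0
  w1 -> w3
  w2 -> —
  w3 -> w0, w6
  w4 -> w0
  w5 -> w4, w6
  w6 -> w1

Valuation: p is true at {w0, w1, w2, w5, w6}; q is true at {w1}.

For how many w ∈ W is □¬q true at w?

6

w0: successors {w0}; ¬q there: w0:T. ✓
w1: successors {w3}; ¬q there: w3:T. ✓
w2: no successors, so □¬q holds vacuously. ✓
w3: successors {w0, w6}; ¬q there: w0:T, w6:T. ✓
w4: successors {w0}; ¬q there: w0:T. ✓
w5: successors {w4, w6}; ¬q there: w4:T, w6:T. ✓
w6: successors {w1}; ¬q there: w1:F. ✗
Satisfying worlds: {w0, w1, w2, w3, w4, w5}.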